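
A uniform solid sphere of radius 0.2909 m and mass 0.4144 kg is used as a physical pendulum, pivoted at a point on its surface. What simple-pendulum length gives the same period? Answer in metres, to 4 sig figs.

The equivalent simple-pendulum length is L_eq = I/(md), where I is about the pivot and d = 0.29090 m.
I_cm = (2/5)mR² = 0.014027 kg·m², so I = I_cm + md² = 0.014027 + 0.035068 = 0.049095 kg·m².
L_eq = 0.049095/(0.4144 × 0.29090) = 0.4073 m.

0.4073 m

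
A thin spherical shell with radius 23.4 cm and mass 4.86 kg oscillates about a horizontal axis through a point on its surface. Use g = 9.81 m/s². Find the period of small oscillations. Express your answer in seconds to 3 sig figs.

1.25 s

I_cm = (2/3)mr² = 0.1774 kg·m². The pivot is at distance d = 0.234 m from the centre of mass.
By the parallel-axis theorem, I = I_cm + md² = 0.1774 + 0.2661 = 0.4435 kg·m².
T = 2π√(I/(mgd)) = 2π√(0.4435/(4.86 × 9.81 × 0.234)) = 1.25 s.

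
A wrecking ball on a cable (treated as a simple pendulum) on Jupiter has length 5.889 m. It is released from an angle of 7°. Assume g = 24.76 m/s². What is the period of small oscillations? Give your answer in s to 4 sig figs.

3.064 s

T = 2π√(L/g) = 2π√(5.889/24.76) = 2π × 0.48769 = 3.064 s.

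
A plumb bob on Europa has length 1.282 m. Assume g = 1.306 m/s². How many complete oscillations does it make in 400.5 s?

T = 2π√(L/g) = 2π√(1.282/1.306) = 6.2252 s.
Number of complete oscillations = ⌊400.5/6.2252⌋ = ⌊64.335⌋ = 64.

64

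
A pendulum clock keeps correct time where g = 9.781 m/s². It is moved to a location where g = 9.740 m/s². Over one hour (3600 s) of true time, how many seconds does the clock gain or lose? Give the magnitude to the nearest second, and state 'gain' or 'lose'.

lose 8 s

The clock's period scales as T ∝ 1/√g, so T'/T = √(9.781/9.740) = 1.00210.
In 3600 s of true time the clock registers 3600/1.00210 = 3592.4 s, so it loses 8 s.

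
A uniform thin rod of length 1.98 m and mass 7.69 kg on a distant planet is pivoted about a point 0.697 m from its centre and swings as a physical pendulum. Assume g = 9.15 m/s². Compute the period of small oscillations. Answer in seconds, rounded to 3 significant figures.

For a physical pendulum T = 2π√(I/(mgd)), with d = 0.6970 m from pivot to centre of mass.
I_cm = mL²/12 = 7.69 × 1.98²/12 = 2.512 kg·m²; I = I_cm + md² = 2.512 + 7.69 × 0.6970² = 6.248 kg·m².
T = 2π√(6.248/(7.69 × 9.15 × 0.6970)) = 2.24 s.

2.24 s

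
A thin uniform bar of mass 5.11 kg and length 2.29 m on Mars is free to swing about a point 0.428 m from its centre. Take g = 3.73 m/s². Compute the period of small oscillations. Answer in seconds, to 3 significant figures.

For a physical pendulum T = 2π√(I/(mgd)), with d = 0.4280 m from pivot to centre of mass.
I_cm = mL²/12 = 5.11 × 2.29²/12 = 2.233 kg·m²; I = I_cm + md² = 2.233 + 5.11 × 0.4280² = 3.169 kg·m².
T = 2π√(3.169/(5.11 × 3.73 × 0.4280)) = 3.92 s.

3.92 s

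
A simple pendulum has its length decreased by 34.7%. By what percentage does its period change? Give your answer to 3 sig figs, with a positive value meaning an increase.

T ∝ √L, so T'/T = √(0.6530) = 0.8081.
Percentage change in T = (0.8081 − 1) × 100% = -19.2%.

-19.2%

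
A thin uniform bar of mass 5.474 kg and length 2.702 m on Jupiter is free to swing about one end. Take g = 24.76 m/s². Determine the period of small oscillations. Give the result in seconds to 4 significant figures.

1.695 s

For a physical pendulum T = 2π√(I/(mgd)), with d = 1.3510 m from pivot to centre of mass.
I_cm = mL²/12 = 5.474 × 2.702²/12 = 3.3304 kg·m²; I = I_cm + md² = 3.3304 + 5.474 × 1.3510² = 13.322 kg·m².
T = 2π√(13.322/(5.474 × 24.76 × 1.3510)) = 1.695 s.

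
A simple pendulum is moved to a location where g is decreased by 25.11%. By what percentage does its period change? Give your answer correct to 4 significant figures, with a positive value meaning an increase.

15.55%

T ∝ 1/√g, so T'/T = 1/√(0.74890) = 1.1555.
Percentage change in T = (1.1555 − 1) × 100% = 15.55%.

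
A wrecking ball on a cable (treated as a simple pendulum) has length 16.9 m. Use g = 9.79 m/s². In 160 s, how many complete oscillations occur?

19

T = 2π√(L/g) = 2π√(16.9/9.79) = 8.255 s.
Number of complete oscillations = ⌊160/8.255⌋ = ⌊19.38⌋ = 19.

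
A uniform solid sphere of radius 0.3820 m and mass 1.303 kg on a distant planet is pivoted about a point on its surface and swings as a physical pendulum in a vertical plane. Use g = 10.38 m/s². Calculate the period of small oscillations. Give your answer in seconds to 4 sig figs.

I_cm = (2/5)mr² = 0.076056 kg·m². The pivot is at distance d = 0.3820 m from the centre of mass.
By the parallel-axis theorem, I = I_cm + md² = 0.076056 + 0.19014 = 0.26619 kg·m².
T = 2π√(I/(mgd)) = 2π√(0.26619/(1.303 × 10.38 × 0.3820)) = 1.426 s.

1.426 s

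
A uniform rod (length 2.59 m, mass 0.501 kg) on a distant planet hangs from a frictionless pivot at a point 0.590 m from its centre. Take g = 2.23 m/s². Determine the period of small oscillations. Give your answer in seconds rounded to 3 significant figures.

5.22 s

For a physical pendulum T = 2π√(I/(mgd)), with d = 0.5900 m from pivot to centre of mass.
I_cm = mL²/12 = 0.501 × 2.59²/12 = 0.2801 kg·m²; I = I_cm + md² = 0.2801 + 0.501 × 0.5900² = 0.4545 kg·m².
T = 2π√(0.4545/(0.501 × 2.23 × 0.5900)) = 5.22 s.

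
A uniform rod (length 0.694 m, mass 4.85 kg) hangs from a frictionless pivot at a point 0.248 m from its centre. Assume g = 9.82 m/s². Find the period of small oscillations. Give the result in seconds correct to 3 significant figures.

1.28 s

For a physical pendulum T = 2π√(I/(mgd)), with d = 0.2480 m from pivot to centre of mass.
I_cm = mL²/12 = 4.85 × 0.694²/12 = 0.1947 kg·m²; I = I_cm + md² = 0.1947 + 4.85 × 0.2480² = 0.4930 kg·m².
T = 2π√(0.4930/(4.85 × 9.82 × 0.2480)) = 1.28 s.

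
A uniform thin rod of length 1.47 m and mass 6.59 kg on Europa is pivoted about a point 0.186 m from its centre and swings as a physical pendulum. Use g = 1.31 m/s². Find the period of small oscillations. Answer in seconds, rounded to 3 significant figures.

For a physical pendulum T = 2π√(I/(mgd)), with d = 0.1860 m from pivot to centre of mass.
I_cm = mL²/12 = 6.59 × 1.47²/12 = 1.187 kg·m²; I = I_cm + md² = 1.187 + 6.59 × 0.1860² = 1.415 kg·m².
T = 2π√(1.415/(6.59 × 1.31 × 0.1860)) = 5.90 s.

5.90 s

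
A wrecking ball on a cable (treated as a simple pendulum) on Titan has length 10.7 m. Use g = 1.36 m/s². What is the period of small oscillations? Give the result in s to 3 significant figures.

17.6 s

T = 2π√(L/g) = 2π√(10.7/1.36) = 2π × 2.805 = 17.6 s.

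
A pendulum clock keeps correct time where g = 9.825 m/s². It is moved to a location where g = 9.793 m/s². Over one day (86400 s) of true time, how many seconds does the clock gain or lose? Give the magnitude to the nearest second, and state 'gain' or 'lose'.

The clock's period scales as T ∝ 1/√g, so T'/T = √(9.825/9.793) = 1.00163.
In 86400 s of true time the clock registers 86400/1.00163 = 86259.2 s, so it loses 141 s.

lose 141 s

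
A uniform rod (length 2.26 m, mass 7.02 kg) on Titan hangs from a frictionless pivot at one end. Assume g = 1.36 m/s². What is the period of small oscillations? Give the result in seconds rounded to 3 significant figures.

6.61 s

For a physical pendulum T = 2π√(I/(mgd)), with d = 1.130 m from pivot to centre of mass.
I_cm = mL²/12 = 7.02 × 2.26²/12 = 2.988 kg·m²; I = I_cm + md² = 2.988 + 7.02 × 1.130² = 11.95 kg·m².
T = 2π√(11.95/(7.02 × 1.36 × 1.130)) = 6.61 s.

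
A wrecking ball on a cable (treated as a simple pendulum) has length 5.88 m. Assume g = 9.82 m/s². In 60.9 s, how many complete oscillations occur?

12

T = 2π√(L/g) = 2π√(5.88/9.82) = 4.862 s.
Number of complete oscillations = ⌊60.9/4.862⌋ = ⌊12.53⌋ = 12.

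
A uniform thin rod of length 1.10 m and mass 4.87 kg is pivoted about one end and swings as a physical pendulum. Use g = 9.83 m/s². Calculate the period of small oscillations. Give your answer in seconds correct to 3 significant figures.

For a physical pendulum T = 2π√(I/(mgd)), with d = 0.5500 m from pivot to centre of mass.
I_cm = mL²/12 = 4.87 × 1.10²/12 = 0.4911 kg·m²; I = I_cm + md² = 0.4911 + 4.87 × 0.5500² = 1.964 kg·m².
T = 2π√(1.964/(4.87 × 9.83 × 0.5500)) = 1.72 s.

1.72 s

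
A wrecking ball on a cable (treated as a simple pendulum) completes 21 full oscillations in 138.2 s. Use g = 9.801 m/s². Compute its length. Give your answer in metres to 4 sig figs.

T = 138.2/21 = 6.5810 s.
From T = 2π√(L/g), L = gT²/(4π²) = 9.801 × 6.5810²/(4π²) = 10.75 m.

10.75 m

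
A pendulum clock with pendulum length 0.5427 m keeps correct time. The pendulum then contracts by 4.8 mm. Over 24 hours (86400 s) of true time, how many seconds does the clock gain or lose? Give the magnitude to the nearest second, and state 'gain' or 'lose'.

gain 385 s

T ∝ √L, so T'/T = √(0.53790/0.5427) = 0.995568.
In 86400 s of true time the clock registers 86400/0.995568 = 86784.6 s, so it gains 385 s.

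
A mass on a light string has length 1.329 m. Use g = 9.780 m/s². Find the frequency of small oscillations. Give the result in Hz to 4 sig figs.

0.4317 Hz

T = 2π√(L/g) = 2π√(1.329/9.780) = 2.3162 s, so f = 1/T = 0.4317 Hz.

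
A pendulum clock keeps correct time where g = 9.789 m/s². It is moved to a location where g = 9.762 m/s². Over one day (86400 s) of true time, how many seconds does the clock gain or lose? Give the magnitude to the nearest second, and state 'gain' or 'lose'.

lose 119 s

The clock's period scales as T ∝ 1/√g, so T'/T = √(9.789/9.762) = 1.00138.
In 86400 s of true time the clock registers 86400/1.00138 = 86280.8 s, so it loses 119 s.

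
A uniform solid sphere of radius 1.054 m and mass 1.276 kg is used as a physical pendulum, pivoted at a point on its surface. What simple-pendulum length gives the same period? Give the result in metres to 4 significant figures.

The equivalent simple-pendulum length is L_eq = I/(md), where I is about the pivot and d = 1.0540 m.
I_cm = (2/5)mR² = 0.56701 kg·m², so I = I_cm + md² = 0.56701 + 1.4175 = 1.9845 kg·m².
L_eq = 1.9845/(1.276 × 1.0540) = 1.476 m.

1.476 m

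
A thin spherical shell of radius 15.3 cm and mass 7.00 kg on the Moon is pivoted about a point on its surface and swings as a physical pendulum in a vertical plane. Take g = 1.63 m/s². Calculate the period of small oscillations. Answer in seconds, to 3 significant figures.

I_cm = (2/3)mr² = 0.1092 kg·m². The pivot is at distance d = 0.153 m from the centre of mass.
By the parallel-axis theorem, I = I_cm + md² = 0.1092 + 0.1639 = 0.2731 kg·m².
T = 2π√(I/(mgd)) = 2π√(0.2731/(7.00 × 1.63 × 0.153)) = 2.49 s.

2.49 s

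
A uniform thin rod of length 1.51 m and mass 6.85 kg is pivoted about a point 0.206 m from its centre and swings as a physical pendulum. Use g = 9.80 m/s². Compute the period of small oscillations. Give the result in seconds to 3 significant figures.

For a physical pendulum T = 2π√(I/(mgd)), with d = 0.2060 m from pivot to centre of mass.
I_cm = mL²/12 = 6.85 × 1.51²/12 = 1.302 kg·m²; I = I_cm + md² = 1.302 + 6.85 × 0.2060² = 1.592 kg·m².
T = 2π√(1.592/(6.85 × 9.80 × 0.2060)) = 2.13 s.

2.13 s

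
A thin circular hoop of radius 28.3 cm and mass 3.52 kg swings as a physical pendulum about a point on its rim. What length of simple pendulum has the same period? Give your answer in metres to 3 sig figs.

0.566 m

The equivalent simple-pendulum length is L_eq = I/(md), where I is about the pivot and d = 0.2830 m.
I_cm = mR² = 0.2819 kg·m², so I = I_cm + md² = 0.2819 + 0.2819 = 0.5638 kg·m².
L_eq = 0.5638/(3.52 × 0.2830) = 0.566 m.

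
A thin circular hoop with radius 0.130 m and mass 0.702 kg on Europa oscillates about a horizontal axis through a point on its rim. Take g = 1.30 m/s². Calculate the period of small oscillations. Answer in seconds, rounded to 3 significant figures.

2.81 s

I_cm = mr² = 0.01186 kg·m². The pivot is at distance d = 0.130 m from the centre of mass.
By the parallel-axis theorem, I = I_cm + md² = 0.01186 + 0.01186 = 0.02373 kg·m².
T = 2π√(I/(mgd)) = 2π√(0.02373/(0.702 × 1.30 × 0.130)) = 2.81 s.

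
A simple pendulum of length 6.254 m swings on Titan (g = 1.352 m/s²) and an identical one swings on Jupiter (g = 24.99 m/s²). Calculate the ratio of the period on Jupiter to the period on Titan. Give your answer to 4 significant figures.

T ∝ 1/√g, so T₂/T₁ = √(g₁/g₂) = √(1.352/24.99) = 0.2326.

0.2326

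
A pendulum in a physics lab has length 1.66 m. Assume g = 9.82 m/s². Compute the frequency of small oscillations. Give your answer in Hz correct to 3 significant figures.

T = 2π√(L/g) = 2π√(1.66/9.82) = 2.583 s, so f = 1/T = 0.387 Hz.

0.387 Hz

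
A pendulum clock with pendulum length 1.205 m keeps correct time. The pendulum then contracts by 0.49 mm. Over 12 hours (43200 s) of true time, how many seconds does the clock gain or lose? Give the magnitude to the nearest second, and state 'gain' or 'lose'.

T ∝ √L, so T'/T = √(1.20451/1.205) = 0.999797.
In 43200 s of true time the clock registers 43200/0.999797 = 43208.8 s, so it gains 9 s.

gain 9 s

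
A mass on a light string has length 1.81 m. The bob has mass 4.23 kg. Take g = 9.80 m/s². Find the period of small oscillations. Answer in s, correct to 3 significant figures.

2.70 s

T = 2π√(L/g) = 2π√(1.81/9.80) = 2π × 0.4298 = 2.70 s.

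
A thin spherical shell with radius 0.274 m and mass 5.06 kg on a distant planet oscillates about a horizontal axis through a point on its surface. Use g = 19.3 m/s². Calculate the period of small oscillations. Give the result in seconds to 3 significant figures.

0.966 s

I_cm = (2/3)mr² = 0.2533 kg·m². The pivot is at distance d = 0.274 m from the centre of mass.
By the parallel-axis theorem, I = I_cm + md² = 0.2533 + 0.3799 = 0.6331 kg·m².
T = 2π√(I/(mgd)) = 2π√(0.6331/(5.06 × 19.3 × 0.274)) = 0.966 s.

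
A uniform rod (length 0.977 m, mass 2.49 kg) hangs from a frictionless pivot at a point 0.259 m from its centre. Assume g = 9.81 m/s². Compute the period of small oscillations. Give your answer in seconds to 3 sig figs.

For a physical pendulum T = 2π√(I/(mgd)), with d = 0.2590 m from pivot to centre of mass.
I_cm = mL²/12 = 2.49 × 0.977²/12 = 0.1981 kg·m²; I = I_cm + md² = 0.1981 + 2.49 × 0.2590² = 0.3651 kg·m².
T = 2π√(0.3651/(2.49 × 9.81 × 0.2590)) = 1.51 s.

1.51 s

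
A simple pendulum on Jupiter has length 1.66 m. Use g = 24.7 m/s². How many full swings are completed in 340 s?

208

T = 2π√(L/g) = 2π√(1.66/24.7) = 1.629 s.
Number of complete oscillations = ⌊340/1.629⌋ = ⌊208.7⌋ = 208.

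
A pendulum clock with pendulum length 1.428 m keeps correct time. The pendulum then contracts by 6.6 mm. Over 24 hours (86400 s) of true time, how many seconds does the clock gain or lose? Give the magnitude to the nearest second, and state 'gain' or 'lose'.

gain 200 s

T ∝ √L, so T'/T = √(1.42140/1.428) = 0.997686.
In 86400 s of true time the clock registers 86400/0.997686 = 86600.4 s, so it gains 200 s.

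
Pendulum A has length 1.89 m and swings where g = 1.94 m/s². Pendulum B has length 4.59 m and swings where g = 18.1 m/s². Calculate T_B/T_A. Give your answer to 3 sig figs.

0.510

T = 2π√(L/g), so T_B/T_A = √((L_B/g_B)/(L_A/g_A)) = √((4.59/18.1)/(1.89/1.94)) = 0.510.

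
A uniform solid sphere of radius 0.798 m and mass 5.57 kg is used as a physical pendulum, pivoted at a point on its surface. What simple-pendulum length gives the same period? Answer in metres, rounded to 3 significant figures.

1.12 m

The equivalent simple-pendulum length is L_eq = I/(md), where I is about the pivot and d = 0.7980 m.
I_cm = (2/5)mR² = 1.419 kg·m², so I = I_cm + md² = 1.419 + 3.547 = 4.966 kg·m².
L_eq = 4.966/(5.57 × 0.7980) = 1.12 m.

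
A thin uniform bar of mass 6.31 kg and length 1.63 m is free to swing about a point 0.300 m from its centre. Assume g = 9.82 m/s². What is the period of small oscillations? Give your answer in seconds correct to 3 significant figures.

For a physical pendulum T = 2π√(I/(mgd)), with d = 0.3000 m from pivot to centre of mass.
I_cm = mL²/12 = 6.31 × 1.63²/12 = 1.397 kg·m²; I = I_cm + md² = 1.397 + 6.31 × 0.3000² = 1.965 kg·m².
T = 2π√(1.965/(6.31 × 9.82 × 0.3000)) = 2.04 s.

2.04 s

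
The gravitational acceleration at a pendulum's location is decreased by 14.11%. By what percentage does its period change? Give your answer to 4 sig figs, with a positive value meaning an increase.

T ∝ 1/√g, so T'/T = 1/√(0.85890) = 1.0790.
Percentage change in T = (1.0790 − 1) × 100% = 7.902%.

7.902%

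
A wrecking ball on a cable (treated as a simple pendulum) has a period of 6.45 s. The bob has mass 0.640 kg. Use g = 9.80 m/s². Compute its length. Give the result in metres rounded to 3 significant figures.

10.3 m

From T = 2π√(L/g), L = gT²/(4π²) = 9.80 × 6.450²/(4π²) = 10.3 m.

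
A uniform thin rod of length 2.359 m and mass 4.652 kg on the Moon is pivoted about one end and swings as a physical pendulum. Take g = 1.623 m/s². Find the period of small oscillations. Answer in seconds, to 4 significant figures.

6.185 s

For a physical pendulum T = 2π√(I/(mgd)), with d = 1.1795 m from pivot to centre of mass.
I_cm = mL²/12 = 4.652 × 2.359²/12 = 2.1573 kg·m²; I = I_cm + md² = 2.1573 + 4.652 × 1.1795² = 8.6293 kg·m².
T = 2π√(8.6293/(4.652 × 1.623 × 1.1795)) = 6.185 s.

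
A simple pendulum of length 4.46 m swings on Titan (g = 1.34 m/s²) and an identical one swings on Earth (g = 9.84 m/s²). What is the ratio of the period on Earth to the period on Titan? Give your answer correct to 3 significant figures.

T ∝ 1/√g, so T₂/T₁ = √(g₁/g₂) = √(1.34/9.84) = 0.369.

0.369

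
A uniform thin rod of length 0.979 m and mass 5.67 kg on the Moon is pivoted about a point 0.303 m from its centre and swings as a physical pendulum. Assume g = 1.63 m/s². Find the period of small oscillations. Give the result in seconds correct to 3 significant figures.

For a physical pendulum T = 2π√(I/(mgd)), with d = 0.3030 m from pivot to centre of mass.
I_cm = mL²/12 = 5.67 × 0.979²/12 = 0.4529 kg·m²; I = I_cm + md² = 0.4529 + 5.67 × 0.3030² = 0.9734 kg·m².
T = 2π√(0.9734/(5.67 × 1.63 × 0.3030)) = 3.70 s.

3.70 s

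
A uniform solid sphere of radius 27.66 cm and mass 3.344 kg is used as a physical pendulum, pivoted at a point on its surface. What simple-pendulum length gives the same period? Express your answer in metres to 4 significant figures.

The equivalent simple-pendulum length is L_eq = I/(md), where I is about the pivot and d = 0.27660 m.
I_cm = (2/5)mR² = 0.10234 kg·m², so I = I_cm + md² = 0.10234 + 0.25584 = 0.35818 kg·m².
L_eq = 0.35818/(3.344 × 0.27660) = 0.3872 m.

0.3872 m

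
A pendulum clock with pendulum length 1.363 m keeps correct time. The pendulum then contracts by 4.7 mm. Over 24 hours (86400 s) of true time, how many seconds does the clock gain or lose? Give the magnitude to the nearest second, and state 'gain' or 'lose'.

gain 149 s

T ∝ √L, so T'/T = √(1.35830/1.363) = 0.998274.
In 86400 s of true time the clock registers 86400/0.998274 = 86549.4 s, so it gains 149 s.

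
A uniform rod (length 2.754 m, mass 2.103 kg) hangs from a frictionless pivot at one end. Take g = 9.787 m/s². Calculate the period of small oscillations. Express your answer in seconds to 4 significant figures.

For a physical pendulum T = 2π√(I/(mgd)), with d = 1.3770 m from pivot to centre of mass.
I_cm = mL²/12 = 2.103 × 2.754²/12 = 1.3292 kg·m²; I = I_cm + md² = 1.3292 + 2.103 × 1.3770² = 5.3167 kg·m².
T = 2π√(5.3167/(2.103 × 9.787 × 1.3770)) = 2.721 s.

2.721 s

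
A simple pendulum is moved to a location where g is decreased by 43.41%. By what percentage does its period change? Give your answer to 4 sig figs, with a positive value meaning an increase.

32.93%

T ∝ 1/√g, so T'/T = 1/√(0.56590) = 1.3293.
Percentage change in T = (1.3293 − 1) × 100% = 32.93%.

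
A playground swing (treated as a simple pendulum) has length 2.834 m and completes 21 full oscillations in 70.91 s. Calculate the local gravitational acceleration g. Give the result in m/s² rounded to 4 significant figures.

9.813 m/s²

T = 70.91/21 = 3.3767 s.
From T = 2π√(L/g), g = 4π²L/T² = 4π² × 2.834/3.3767² = 9.813 m/s².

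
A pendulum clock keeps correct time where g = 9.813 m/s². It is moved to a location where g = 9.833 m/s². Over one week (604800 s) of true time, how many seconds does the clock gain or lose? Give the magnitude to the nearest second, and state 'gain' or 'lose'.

gain 616 s

The clock's period scales as T ∝ 1/√g, so T'/T = √(9.813/9.833) = 0.998982.
In 604800 s of true time the clock registers 604800/0.998982 = 605416.0 s, so it gains 616 s.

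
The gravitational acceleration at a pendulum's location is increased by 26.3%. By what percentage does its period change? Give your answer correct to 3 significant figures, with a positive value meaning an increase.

T ∝ 1/√g, so T'/T = 1/√(1.263) = 0.8898.
Percentage change in T = (0.8898 − 1) × 100% = -11.0%.

-11.0%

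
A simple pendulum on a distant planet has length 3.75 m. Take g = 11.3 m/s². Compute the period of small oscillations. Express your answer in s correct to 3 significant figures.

3.62 s

T = 2π√(L/g) = 2π√(3.75/11.3) = 2π × 0.5761 = 3.62 s.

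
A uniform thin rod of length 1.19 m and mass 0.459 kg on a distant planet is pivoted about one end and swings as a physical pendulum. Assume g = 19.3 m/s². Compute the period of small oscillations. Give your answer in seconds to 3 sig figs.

For a physical pendulum T = 2π√(I/(mgd)), with d = 0.5950 m from pivot to centre of mass.
I_cm = mL²/12 = 0.459 × 1.19²/12 = 0.05417 kg·m²; I = I_cm + md² = 0.05417 + 0.459 × 0.5950² = 0.2167 kg·m².
T = 2π√(0.2167/(0.459 × 19.3 × 0.5950)) = 1.27 s.

1.27 s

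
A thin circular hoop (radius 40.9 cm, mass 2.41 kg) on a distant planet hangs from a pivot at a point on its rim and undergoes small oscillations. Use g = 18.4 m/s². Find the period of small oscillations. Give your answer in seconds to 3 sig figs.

I_cm = mr² = 0.4031 kg·m². The pivot is at distance d = 0.409 m from the centre of mass.
By the parallel-axis theorem, I = I_cm + md² = 0.4031 + 0.4031 = 0.8063 kg·m².
T = 2π√(I/(mgd)) = 2π√(0.8063/(2.41 × 18.4 × 0.409)) = 1.32 s.

1.32 s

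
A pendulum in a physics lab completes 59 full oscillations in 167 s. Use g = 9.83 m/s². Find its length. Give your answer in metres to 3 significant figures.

T = 167/59 = 2.831 s.
From T = 2π√(L/g), L = gT²/(4π²) = 9.83 × 2.831²/(4π²) = 1.99 m.

1.99 m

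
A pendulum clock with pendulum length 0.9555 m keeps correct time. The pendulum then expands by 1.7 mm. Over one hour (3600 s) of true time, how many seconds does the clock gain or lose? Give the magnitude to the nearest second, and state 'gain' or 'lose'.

T ∝ √L, so T'/T = √(0.95720/0.9555) = 1.00089.
In 3600 s of true time the clock registers 3600/1.00089 = 3596.8 s, so it loses 3 s.

lose 3 s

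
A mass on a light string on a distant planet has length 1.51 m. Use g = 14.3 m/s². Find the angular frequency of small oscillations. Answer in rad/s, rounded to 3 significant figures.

ω = √(g/L) = √(14.3/1.51) = 3.08 rad/s.

3.08 rad/s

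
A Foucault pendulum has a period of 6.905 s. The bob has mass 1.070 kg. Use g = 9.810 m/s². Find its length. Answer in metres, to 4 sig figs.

11.85 m

From T = 2π√(L/g), L = gT²/(4π²) = 9.810 × 6.9050²/(4π²) = 11.85 m.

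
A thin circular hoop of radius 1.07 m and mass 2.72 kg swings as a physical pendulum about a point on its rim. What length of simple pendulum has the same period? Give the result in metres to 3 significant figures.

The equivalent simple-pendulum length is L_eq = I/(md), where I is about the pivot and d = 1.070 m.
I_cm = mR² = 3.114 kg·m², so I = I_cm + md² = 3.114 + 3.114 = 6.228 kg·m².
L_eq = 6.228/(2.72 × 1.070) = 2.14 m.

2.14 m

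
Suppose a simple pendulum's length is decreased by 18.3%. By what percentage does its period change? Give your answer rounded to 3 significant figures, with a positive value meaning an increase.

T ∝ √L, so T'/T = √(0.8170) = 0.9039.
Percentage change in T = (0.9039 − 1) × 100% = -9.61%.

-9.61%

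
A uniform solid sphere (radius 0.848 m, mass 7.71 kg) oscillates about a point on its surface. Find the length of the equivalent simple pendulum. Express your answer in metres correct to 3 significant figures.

1.19 m

The equivalent simple-pendulum length is L_eq = I/(md), where I is about the pivot and d = 0.8480 m.
I_cm = (2/5)mR² = 2.218 kg·m², so I = I_cm + md² = 2.218 + 5.544 = 7.762 kg·m².
L_eq = 7.762/(7.71 × 0.8480) = 1.19 m.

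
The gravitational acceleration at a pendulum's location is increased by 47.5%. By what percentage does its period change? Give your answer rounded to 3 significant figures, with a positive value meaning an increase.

-17.7%

T ∝ 1/√g, so T'/T = 1/√(1.475) = 0.8234.
Percentage change in T = (0.8234 − 1) × 100% = -17.7%.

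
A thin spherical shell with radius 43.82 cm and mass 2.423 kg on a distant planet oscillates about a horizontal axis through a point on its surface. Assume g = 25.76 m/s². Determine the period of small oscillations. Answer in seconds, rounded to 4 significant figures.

I_cm = (2/3)mr² = 0.31018 kg·m². The pivot is at distance d = 0.4382 m from the centre of mass.
By the parallel-axis theorem, I = I_cm + md² = 0.31018 + 0.46526 = 0.77544 kg·m².
T = 2π√(I/(mgd)) = 2π√(0.77544/(2.423 × 25.76 × 0.4382)) = 1.058 s.

1.058 s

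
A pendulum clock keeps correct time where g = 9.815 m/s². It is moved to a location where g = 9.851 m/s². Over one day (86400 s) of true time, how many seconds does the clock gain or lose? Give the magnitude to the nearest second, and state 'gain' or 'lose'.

The clock's period scales as T ∝ 1/√g, so T'/T = √(9.815/9.851) = 0.998171.
In 86400 s of true time the clock registers 86400/0.998171 = 86558.3 s, so it gains 158 s.

gain 158 s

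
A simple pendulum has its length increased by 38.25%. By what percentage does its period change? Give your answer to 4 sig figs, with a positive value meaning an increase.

17.58%

T ∝ √L, so T'/T = √(1.3825) = 1.1758.
Percentage change in T = (1.1758 − 1) × 100% = 17.58%.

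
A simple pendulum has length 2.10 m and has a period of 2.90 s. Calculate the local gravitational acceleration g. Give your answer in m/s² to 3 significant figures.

9.86 m/s²

From T = 2π√(L/g), g = 4π²L/T² = 4π² × 2.10/2.900² = 9.86 m/s².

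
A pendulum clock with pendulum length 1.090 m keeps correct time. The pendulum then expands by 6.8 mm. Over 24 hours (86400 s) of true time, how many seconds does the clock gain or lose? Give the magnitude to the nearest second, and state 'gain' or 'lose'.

lose 268 s

T ∝ √L, so T'/T = √(1.09680/1.090) = 1.00311.
In 86400 s of true time the clock registers 86400/1.00311 = 86131.7 s, so it loses 268 s.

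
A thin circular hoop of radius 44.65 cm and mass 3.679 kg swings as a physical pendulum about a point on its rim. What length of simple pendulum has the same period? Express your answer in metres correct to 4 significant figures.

0.8930 m

The equivalent simple-pendulum length is L_eq = I/(md), where I is about the pivot and d = 0.44650 m.
I_cm = mR² = 0.73345 kg·m², so I = I_cm + md² = 0.73345 + 0.73345 = 1.4669 kg·m².
L_eq = 1.4669/(3.679 × 0.44650) = 0.8930 m.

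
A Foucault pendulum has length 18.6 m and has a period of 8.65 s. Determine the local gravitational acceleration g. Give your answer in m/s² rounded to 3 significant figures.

From T = 2π√(L/g), g = 4π²L/T² = 4π² × 18.6/8.650² = 9.81 m/s².

9.81 m/s²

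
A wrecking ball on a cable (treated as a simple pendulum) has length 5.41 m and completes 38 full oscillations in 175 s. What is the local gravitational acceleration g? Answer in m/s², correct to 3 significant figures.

T = 175/38 = 4.605 s.
From T = 2π√(L/g), g = 4π²L/T² = 4π² × 5.41/4.605² = 10.1 m/s².

10.1 m/s²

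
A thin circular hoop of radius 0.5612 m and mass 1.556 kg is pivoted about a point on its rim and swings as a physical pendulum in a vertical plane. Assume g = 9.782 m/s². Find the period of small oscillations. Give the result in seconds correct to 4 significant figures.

I_cm = mr² = 0.49006 kg·m². The pivot is at distance d = 0.5612 m from the centre of mass.
By the parallel-axis theorem, I = I_cm + md² = 0.49006 + 0.49006 = 0.98011 kg·m².
T = 2π√(I/(mgd)) = 2π√(0.98011/(1.556 × 9.782 × 0.5612)) = 2.128 s.

2.128 s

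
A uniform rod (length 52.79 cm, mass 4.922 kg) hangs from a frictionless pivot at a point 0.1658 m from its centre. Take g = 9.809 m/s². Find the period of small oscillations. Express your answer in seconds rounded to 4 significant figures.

For a physical pendulum T = 2π√(I/(mgd)), with d = 0.16580 m from pivot to centre of mass.
I_cm = mL²/12 = 4.922 × 0.5279²/12 = 0.11430 kg·m²; I = I_cm + md² = 0.11430 + 4.922 × 0.16580² = 0.24961 kg·m².
T = 2π√(0.24961/(4.922 × 9.809 × 0.16580)) = 1.110 s.

1.110 s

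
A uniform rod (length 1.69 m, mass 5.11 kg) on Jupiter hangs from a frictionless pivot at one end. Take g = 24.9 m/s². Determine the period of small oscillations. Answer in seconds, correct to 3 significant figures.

1.34 s

For a physical pendulum T = 2π√(I/(mgd)), with d = 0.8450 m from pivot to centre of mass.
I_cm = mL²/12 = 5.11 × 1.69²/12 = 1.216 kg·m²; I = I_cm + md² = 1.216 + 5.11 × 0.8450² = 4.865 kg·m².
T = 2π√(4.865/(5.11 × 24.9 × 0.8450)) = 1.34 s.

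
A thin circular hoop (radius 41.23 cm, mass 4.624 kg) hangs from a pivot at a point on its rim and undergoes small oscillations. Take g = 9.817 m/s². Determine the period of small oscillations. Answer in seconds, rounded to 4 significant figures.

I_cm = mr² = 0.78604 kg·m². The pivot is at distance d = 0.4123 m from the centre of mass.
By the parallel-axis theorem, I = I_cm + md² = 0.78604 + 0.78604 = 1.5721 kg·m².
T = 2π√(I/(mgd)) = 2π√(1.5721/(4.624 × 9.817 × 0.4123)) = 1.821 s.

1.821 s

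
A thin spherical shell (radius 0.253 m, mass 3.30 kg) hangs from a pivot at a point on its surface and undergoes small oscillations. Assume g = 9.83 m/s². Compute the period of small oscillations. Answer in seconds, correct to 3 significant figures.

I_cm = (2/3)mr² = 0.1408 kg·m². The pivot is at distance d = 0.253 m from the centre of mass.
By the parallel-axis theorem, I = I_cm + md² = 0.1408 + 0.2112 = 0.3520 kg·m².
T = 2π√(I/(mgd)) = 2π√(0.3520/(3.30 × 9.83 × 0.253)) = 1.30 s.

1.30 s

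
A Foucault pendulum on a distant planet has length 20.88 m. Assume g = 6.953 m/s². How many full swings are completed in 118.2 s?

10

T = 2π√(L/g) = 2π√(20.88/6.953) = 10.888 s.
Number of complete oscillations = ⌊118.2/10.888⌋ = ⌊10.856⌋ = 10.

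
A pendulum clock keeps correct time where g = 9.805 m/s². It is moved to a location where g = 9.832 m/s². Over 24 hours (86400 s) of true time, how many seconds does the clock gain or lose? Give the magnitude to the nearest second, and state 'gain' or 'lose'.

gain 119 s

The clock's period scales as T ∝ 1/√g, so T'/T = √(9.805/9.832) = 0.998626.
In 86400 s of true time the clock registers 86400/0.998626 = 86518.9 s, so it gains 119 s.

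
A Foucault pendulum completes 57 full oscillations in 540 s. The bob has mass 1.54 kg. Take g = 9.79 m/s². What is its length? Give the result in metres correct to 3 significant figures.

22.3 m

T = 540/57 = 9.474 s.
From T = 2π√(L/g), L = gT²/(4π²) = 9.79 × 9.474²/(4π²) = 22.3 m.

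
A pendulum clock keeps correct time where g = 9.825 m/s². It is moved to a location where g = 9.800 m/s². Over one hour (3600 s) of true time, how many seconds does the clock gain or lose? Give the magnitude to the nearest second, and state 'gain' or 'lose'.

The clock's period scales as T ∝ 1/√g, so T'/T = √(9.825/9.800) = 1.00127.
In 3600 s of true time the clock registers 3600/1.00127 = 3595.4 s, so it loses 5 s.

lose 5 s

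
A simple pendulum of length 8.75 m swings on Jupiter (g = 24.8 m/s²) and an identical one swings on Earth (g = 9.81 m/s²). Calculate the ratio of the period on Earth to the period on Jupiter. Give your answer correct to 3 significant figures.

T ∝ 1/√g, so T₂/T₁ = √(g₁/g₂) = √(24.8/9.81) = 1.59.

1.59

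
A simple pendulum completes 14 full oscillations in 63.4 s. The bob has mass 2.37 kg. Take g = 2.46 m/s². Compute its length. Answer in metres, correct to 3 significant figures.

T = 63.4/14 = 4.529 s.
From T = 2π√(L/g), L = gT²/(4π²) = 2.46 × 4.529²/(4π²) = 1.28 m.

1.28 m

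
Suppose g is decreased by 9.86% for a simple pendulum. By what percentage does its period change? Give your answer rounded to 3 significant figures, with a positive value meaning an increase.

5.33%

T ∝ 1/√g, so T'/T = 1/√(0.9014) = 1.053.
Percentage change in T = (1.053 − 1) × 100% = 5.33%.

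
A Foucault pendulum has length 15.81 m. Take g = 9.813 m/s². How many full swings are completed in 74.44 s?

9

T = 2π√(L/g) = 2π√(15.81/9.813) = 7.9753 s.
Number of complete oscillations = ⌊74.44/7.9753⌋ = ⌊9.3339⌋ = 9.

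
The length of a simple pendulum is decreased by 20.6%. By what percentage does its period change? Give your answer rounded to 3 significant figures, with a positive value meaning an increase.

T ∝ √L, so T'/T = √(0.7940) = 0.8911.
Percentage change in T = (0.8911 − 1) × 100% = -10.9%.

-10.9%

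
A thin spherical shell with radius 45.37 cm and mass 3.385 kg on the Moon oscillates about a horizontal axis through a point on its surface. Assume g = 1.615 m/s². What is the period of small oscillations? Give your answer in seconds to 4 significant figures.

4.299 s

I_cm = (2/3)mr² = 0.46452 kg·m². The pivot is at distance d = 0.4537 m from the centre of mass.
By the parallel-axis theorem, I = I_cm + md² = 0.46452 + 0.69678 = 1.1613 kg·m².
T = 2π√(I/(mgd)) = 2π√(1.1613/(3.385 × 1.615 × 0.4537)) = 4.299 s.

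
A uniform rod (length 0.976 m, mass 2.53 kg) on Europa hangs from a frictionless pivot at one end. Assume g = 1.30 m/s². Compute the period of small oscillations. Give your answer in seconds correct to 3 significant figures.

For a physical pendulum T = 2π√(I/(mgd)), with d = 0.4880 m from pivot to centre of mass.
I_cm = mL²/12 = 2.53 × 0.976²/12 = 0.2008 kg·m²; I = I_cm + md² = 0.2008 + 2.53 × 0.4880² = 0.8033 kg·m².
T = 2π√(0.8033/(2.53 × 1.30 × 0.4880)) = 4.45 s.

4.45 s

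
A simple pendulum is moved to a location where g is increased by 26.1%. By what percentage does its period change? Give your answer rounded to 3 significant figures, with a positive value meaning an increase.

-10.9%

T ∝ 1/√g, so T'/T = 1/√(1.261) = 0.8905.
Percentage change in T = (0.8905 − 1) × 100% = -10.9%.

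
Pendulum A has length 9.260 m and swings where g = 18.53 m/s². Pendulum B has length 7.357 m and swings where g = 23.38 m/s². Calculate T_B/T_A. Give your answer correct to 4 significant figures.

0.7935

T = 2π√(L/g), so T_B/T_A = √((L_B/g_B)/(L_A/g_A)) = √((7.357/23.38)/(9.260/18.53)) = 0.7935.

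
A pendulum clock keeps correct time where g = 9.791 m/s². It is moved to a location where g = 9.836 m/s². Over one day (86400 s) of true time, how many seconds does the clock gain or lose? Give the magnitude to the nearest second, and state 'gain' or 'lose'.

The clock's period scales as T ∝ 1/√g, so T'/T = √(9.791/9.836) = 0.997710.
In 86400 s of true time the clock registers 86400/0.997710 = 86598.3 s, so it gains 198 s.

gain 198 s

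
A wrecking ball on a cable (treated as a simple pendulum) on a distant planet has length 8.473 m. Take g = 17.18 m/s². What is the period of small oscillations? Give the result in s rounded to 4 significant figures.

4.413 s

T = 2π√(L/g) = 2π√(8.473/17.18) = 2π × 0.70227 = 4.413 s.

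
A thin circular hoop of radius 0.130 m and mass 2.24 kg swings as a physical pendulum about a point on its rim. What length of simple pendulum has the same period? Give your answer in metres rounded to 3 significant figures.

The equivalent simple-pendulum length is L_eq = I/(md), where I is about the pivot and d = 0.1300 m.
I_cm = mR² = 0.03786 kg·m², so I = I_cm + md² = 0.03786 + 0.03786 = 0.07571 kg·m².
L_eq = 0.07571/(2.24 × 0.1300) = 0.260 m.

0.260 m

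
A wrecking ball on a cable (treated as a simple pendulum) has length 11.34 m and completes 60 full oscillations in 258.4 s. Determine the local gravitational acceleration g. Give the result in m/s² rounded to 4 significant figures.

24.14 m/s²

T = 258.4/60 = 4.3067 s.
From T = 2π√(L/g), g = 4π²L/T² = 4π² × 11.34/4.3067² = 24.14 m/s².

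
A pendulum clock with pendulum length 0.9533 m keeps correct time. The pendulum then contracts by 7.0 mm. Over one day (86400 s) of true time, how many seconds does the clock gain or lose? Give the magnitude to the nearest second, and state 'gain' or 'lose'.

gain 319 s

T ∝ √L, so T'/T = √(0.94630/0.9533) = 0.996322.
In 86400 s of true time the clock registers 86400/0.996322 = 86719.0 s, so it gains 319 s.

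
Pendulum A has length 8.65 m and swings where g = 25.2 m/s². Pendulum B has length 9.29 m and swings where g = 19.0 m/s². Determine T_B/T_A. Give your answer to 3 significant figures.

T = 2π√(L/g), so T_B/T_A = √((L_B/g_B)/(L_A/g_A)) = √((9.29/19.0)/(8.65/25.2)) = 1.19.

1.19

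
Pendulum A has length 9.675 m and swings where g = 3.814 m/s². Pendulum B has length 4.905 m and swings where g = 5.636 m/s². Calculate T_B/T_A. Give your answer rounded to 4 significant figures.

0.5857

T = 2π√(L/g), so T_B/T_A = √((L_B/g_B)/(L_A/g_A)) = √((4.905/5.636)/(9.675/3.814)) = 0.5857.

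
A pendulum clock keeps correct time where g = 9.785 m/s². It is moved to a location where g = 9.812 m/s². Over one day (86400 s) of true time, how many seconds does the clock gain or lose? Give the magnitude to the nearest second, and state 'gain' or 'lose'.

The clock's period scales as T ∝ 1/√g, so T'/T = √(9.785/9.812) = 0.998623.
In 86400 s of true time the clock registers 86400/0.998623 = 86519.1 s, so it gains 119 s.

gain 119 s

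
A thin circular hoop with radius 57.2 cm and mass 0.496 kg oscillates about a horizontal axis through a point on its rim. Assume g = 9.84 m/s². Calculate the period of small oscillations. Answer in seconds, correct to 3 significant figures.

I_cm = mr² = 0.1623 kg·m². The pivot is at distance d = 0.572 m from the centre of mass.
By the parallel-axis theorem, I = I_cm + md² = 0.1623 + 0.1623 = 0.3246 kg·m².
T = 2π√(I/(mgd)) = 2π√(0.3246/(0.496 × 9.84 × 0.572)) = 2.14 s.

2.14 s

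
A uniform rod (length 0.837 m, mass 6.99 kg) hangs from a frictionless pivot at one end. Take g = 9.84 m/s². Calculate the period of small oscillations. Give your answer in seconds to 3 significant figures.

For a physical pendulum T = 2π√(I/(mgd)), with d = 0.4185 m from pivot to centre of mass.
I_cm = mL²/12 = 6.99 × 0.837²/12 = 0.4081 kg·m²; I = I_cm + md² = 0.4081 + 6.99 × 0.4185² = 1.632 kg·m².
T = 2π√(1.632/(6.99 × 9.84 × 0.4185)) = 1.50 s.

1.50 s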